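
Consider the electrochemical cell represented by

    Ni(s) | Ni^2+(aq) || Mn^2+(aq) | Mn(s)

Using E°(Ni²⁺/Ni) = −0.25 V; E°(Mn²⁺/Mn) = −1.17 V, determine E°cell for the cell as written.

−0.92 V

By convention the left-hand electrode in cell notation is the anode (oxidation) and the right-hand electrode is the cathode (reduction).
E°cell = E°(right) − E°(left) = −1.17 − (−0.25) = −0.92 V.
The negative sign shows that, as written, the cell would require an external voltage to drive the reaction.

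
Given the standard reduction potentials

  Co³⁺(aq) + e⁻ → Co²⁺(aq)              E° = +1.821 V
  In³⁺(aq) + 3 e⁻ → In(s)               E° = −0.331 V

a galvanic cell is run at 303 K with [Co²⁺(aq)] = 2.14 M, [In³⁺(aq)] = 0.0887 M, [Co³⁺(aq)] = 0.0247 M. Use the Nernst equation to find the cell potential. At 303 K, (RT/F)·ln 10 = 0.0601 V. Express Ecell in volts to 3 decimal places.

The Co³⁺/Co²⁺ couple has the more positive E°, so it is the cathode; In³⁺/In is the anode.
The standard potential is +1.821 − (−0.331) = +2.152 V and the balanced reaction transfers n = 3 electrons.
For the overall reaction 3 Co³⁺(aq) + In(s) → 3 Co²⁺(aq) + In³⁺(aq), Q = ([Co²⁺(aq)]^3·[In³⁺(aq)]) / [Co³⁺(aq)]^3 = 5.77×10^4, giving log Q = 4.761.
E = E° − (0.0601/n)·log Q = +2.152 − (0.0601/3)(4.761) = +2.057 V.

+2.057 V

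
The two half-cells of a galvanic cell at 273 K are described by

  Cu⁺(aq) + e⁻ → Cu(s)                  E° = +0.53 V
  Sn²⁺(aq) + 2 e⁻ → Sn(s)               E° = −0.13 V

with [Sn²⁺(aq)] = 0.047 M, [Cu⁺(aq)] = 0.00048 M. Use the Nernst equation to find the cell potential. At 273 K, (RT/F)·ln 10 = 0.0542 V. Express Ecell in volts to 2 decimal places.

+0.52 V

Since E°(Cu⁺/Cu) > E°(Sn²⁺/Sn), Cu⁺/Cu serves as the cathode.
The standard potential is +0.53 − (−0.13) = +0.66 V and the balanced reaction transfers n = 2 electrons.
The balanced reaction is 2 Cu⁺(aq) + Sn(s) → 2 Cu(s) + Sn²⁺(aq), so Q = [Sn²⁺(aq)] / [Cu⁺(aq)]^2 = 2.04×10^5 and log Q = 5.310.
Applying E = E° − (RT ln10/nF)·log Q gives +0.66 − (0.0542/2)(5.310) = +0.52 V.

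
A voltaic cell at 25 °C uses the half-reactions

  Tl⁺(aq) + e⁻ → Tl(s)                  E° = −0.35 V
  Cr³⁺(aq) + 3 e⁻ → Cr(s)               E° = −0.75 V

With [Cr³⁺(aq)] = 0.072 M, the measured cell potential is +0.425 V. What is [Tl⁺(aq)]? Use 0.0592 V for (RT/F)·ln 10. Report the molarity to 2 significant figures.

1.1 M

Tl⁺/Tl is the cathode (higher E°); E°cell = −0.35 − (−0.75) = +0.40 V with n = 3.
From the Nernst equation, log Q = n(E° − E)/0.0592 = 3·(+0.40 − (+0.425))/0.0592 = −1.267.
Balancing electrons gives 3 Tl⁺(aq) + Cr(s) → 3 Tl(s) + Cr³⁺(aq); thus Q = [Cr³⁺(aq)] / [Tl⁺(aq)]^3.
Substituting the known concentrations and solving, log [Tl⁺(aq)] = 0.041 and [Tl⁺(aq)] = 1.1 M.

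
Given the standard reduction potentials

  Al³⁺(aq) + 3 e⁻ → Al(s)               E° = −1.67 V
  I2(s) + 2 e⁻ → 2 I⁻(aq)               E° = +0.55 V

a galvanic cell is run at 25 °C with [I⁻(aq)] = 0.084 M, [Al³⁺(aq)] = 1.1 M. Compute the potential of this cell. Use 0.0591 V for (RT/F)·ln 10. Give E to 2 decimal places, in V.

Since E°(I₂/I⁻) > E°(Al³⁺/Al), I₂/I⁻ serves as the cathode.
The standard potential is +0.55 − (−1.67) = +2.22 V and the balanced reaction transfers n = 6 electrons.
The balanced reaction is 3 I2(s) + 2 Al(s) → 6 I⁻(aq) + 2 Al³⁺(aq), so Q = [I⁻(aq)]^6·[Al³⁺(aq)]^2 = 4.25×10^−7 and log Q = −6.372.
E = E° − (0.0591/n)·log Q = +2.22 − (0.0591/6)(−6.372) = +2.28 V.

+2.28 V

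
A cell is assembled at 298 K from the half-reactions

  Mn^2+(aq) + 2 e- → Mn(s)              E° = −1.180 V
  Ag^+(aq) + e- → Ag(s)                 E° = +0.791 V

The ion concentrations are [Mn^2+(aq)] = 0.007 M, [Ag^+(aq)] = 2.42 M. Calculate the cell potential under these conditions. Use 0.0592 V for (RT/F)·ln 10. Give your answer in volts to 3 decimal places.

Since E°(Ag⁺/Ag) > E°(Mn²⁺/Mn), Ag⁺/Ag serves as the cathode.
E°cell = E°cat − E°an = +0.791 − (−1.180) = +1.971 V; n = 2.
The balanced reaction is 2 Ag^+(aq) + Mn(s) → 2 Ag(s) + Mn^2+(aq), so Q = [Mn^2+(aq)] / [Ag^+(aq)]^2 = 0.0012 and log Q = −2.923.
By the Nernst equation, E = +1.971 − (0.0592/2)·(−2.923) = +2.058 V.

+2.058 V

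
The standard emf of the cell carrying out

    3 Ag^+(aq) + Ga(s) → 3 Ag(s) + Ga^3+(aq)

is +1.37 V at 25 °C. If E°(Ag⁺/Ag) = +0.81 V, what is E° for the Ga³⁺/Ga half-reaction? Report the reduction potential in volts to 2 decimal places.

−0.56 V

In the reaction as written the Ag⁺/Ag couple is reduced (cathode) and Ga³⁺/Ga is oxidized (anode), so E°cell = E°(Ag⁺/Ag) − E°(Ga³⁺/Ga).
E°(Ga³⁺/Ga) = E°(cathode) − E°cell = +0.81 − (+1.37) = −0.56 V.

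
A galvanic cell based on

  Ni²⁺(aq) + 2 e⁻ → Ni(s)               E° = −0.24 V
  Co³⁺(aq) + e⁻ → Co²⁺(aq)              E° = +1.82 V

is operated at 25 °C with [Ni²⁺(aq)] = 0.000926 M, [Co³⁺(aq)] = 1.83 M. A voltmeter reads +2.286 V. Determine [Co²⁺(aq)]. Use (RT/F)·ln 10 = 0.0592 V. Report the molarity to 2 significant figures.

The Co³⁺/Co²⁺ couple has the larger reduction potential, so it is the cathode: E°cell = +1.82 − (−0.24) = +2.06 V and n = 2.
Rearranging E = E° − (0.0592/n)·log Q gives log Q = 2(+2.06 − (+2.286))/0.0592 = −7.635.
The balanced reaction is 2 Co³⁺(aq) + Ni(s) → 2 Co²⁺(aq) + Ni²⁺(aq), so Q = ([Co²⁺(aq)]^2·[Ni²⁺(aq)]) / [Co³⁺(aq)]^2.
Isolating [Co²⁺(aq)] in Q = 10^{−7.635} yields log [Co²⁺(aq)] = −2.038, i.e. 0.0092 M.

0.0092 M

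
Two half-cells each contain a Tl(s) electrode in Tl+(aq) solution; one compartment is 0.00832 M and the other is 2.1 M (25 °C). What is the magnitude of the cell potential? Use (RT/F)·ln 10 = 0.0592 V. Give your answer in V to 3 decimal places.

0.142 V

For a concentration cell E°cell = 0, since both electrodes use the same couple.
The compartment with the higher Tl+(aq) concentration (2.1 M) acts as the cathode; ions are reduced there and produced at the dilute (0.00832 M) anode.
With n = 1, Ecell = −(0.0592/1)·log([dilute]/[conc]) = −(0.0592/1)·log(0.00832/2.1) = +0.142 V.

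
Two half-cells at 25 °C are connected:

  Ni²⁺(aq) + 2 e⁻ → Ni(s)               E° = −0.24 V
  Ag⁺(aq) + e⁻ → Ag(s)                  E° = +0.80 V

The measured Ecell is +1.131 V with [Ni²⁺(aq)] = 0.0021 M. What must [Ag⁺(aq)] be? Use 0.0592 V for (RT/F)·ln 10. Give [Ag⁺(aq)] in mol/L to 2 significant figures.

With Ag⁺/Ag at the cathode and Ni²⁺/Ni at the anode, E°cell = +0.80 − (−0.24) = +1.04 V (n = 2).
Since E = E° − (0.0592/n)·log Q, log Q = n(E° − E)/0.0592 = −3.074.
For 2 Ag⁺(aq) + Ni(s) → 2 Ag(s) + Ni²⁺(aq), the reaction quotient is Q = [Ni²⁺(aq)] / [Ag⁺(aq)]^2.
Substituting the known concentrations and solving, log [Ag⁺(aq)] = 0.198 and [Ag⁺(aq)] = 1.6 M.

1.6 M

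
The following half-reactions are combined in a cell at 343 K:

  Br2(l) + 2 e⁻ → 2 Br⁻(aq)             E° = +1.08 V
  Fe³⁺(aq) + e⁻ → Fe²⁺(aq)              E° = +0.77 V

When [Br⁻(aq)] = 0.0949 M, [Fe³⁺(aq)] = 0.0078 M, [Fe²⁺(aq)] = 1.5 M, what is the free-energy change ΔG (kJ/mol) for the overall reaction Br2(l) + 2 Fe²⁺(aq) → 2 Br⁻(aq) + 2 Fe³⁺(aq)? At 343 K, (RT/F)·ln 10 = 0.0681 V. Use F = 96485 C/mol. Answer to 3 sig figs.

The standard cell potential is +1.08 − (+0.77) = +0.31 V, with n = 2 electrons in the balanced equation.
Here Q = ([Br⁻(aq)]^2·[Fe³⁺(aq)]^2) / [Fe²⁺(aq)]^2 = 2.44×10^−7 (log Q = −6.613), giving E = +0.31 − (0.0681/2)·(−6.613) = +0.5352 V.
Then ΔG = −nFE = −2 × 96485 × +0.5352 J/mol = −103 kJ/mol.

−103 kJ/mol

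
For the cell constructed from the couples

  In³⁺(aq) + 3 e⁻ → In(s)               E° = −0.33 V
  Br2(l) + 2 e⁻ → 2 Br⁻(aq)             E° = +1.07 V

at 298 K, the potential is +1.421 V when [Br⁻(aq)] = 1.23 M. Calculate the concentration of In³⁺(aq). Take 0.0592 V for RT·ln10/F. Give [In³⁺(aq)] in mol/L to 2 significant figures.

With Br₂/Br⁻ at the cathode and In³⁺/In at the anode, E°cell = +1.07 − (−0.33) = +1.40 V (n = 6).
From the Nernst equation, log Q = n(E° − E)/0.0592 = 6·(+1.40 − (+1.421))/0.0592 = −2.128.
Balancing electrons gives 3 Br2(l) + 2 In(s) → 6 Br⁻(aq) + 2 In³⁺(aq); thus Q = [Br⁻(aq)]^6·[In³⁺(aq)]^2.
Substituting the known concentrations and solving, log [In³⁺(aq)] = −1.334 and [In³⁺(aq)] = 0.046 M.

0.046 M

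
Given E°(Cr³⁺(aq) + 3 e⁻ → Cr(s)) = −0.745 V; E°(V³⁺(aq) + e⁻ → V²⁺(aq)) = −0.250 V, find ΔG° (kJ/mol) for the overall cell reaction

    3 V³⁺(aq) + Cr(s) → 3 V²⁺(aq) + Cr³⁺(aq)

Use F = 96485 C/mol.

−143 kJ/mol

In the reaction as written V³⁺(aq) is reduced, so the V³⁺/V²⁺ couple is the cathode and Cr³⁺/Cr is the anode.
E°cell = −0.250 − (−0.745) = +0.495 V; balancing electrons gives n = 3.
ΔG° = −nFE°cell = −(3)(96485)(+0.495) J/mol = −143 kJ/mol.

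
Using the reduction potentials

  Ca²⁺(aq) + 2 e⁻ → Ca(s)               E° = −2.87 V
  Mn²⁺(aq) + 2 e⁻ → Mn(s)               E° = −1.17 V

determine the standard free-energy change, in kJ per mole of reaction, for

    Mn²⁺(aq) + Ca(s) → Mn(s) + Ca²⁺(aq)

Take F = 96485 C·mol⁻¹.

In the reaction as written Mn²⁺(aq) is reduced, so the Mn²⁺/Mn couple is the cathode and Ca²⁺/Ca is the anode.
E°cell = −1.17 − (−2.87) = +1.70 V; balancing electrons gives n = 2.
ΔG° = −nFE°cell = −(2)(96485)(+1.70) J/mol = −328 kJ/mol.

−328 kJ/mol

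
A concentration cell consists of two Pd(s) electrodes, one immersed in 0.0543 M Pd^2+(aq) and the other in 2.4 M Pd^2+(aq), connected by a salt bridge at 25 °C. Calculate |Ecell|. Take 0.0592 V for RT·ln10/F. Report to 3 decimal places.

For a concentration cell E°cell = 0, since both electrodes use the same couple.
The compartment with the higher Pd^2+(aq) concentration (2.4 M) acts as the cathode; ions are reduced there and produced at the dilute (0.0543 M) anode.
With n = 2, Ecell = −(0.0592/2)·log([dilute]/[conc]) = −(0.0592/2)·log(0.0543/2.4) = +0.049 V.

0.049 V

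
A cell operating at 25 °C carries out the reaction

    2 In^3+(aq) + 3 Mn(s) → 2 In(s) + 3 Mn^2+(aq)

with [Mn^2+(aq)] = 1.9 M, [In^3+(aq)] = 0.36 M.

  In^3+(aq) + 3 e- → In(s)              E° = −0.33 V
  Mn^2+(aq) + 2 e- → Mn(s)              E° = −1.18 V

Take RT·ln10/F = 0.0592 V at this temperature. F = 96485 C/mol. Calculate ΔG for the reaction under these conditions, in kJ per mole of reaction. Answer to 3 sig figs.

−482 kJ/mol

With In³⁺/In reduced at the cathode, E°cell = −0.33 − (−1.18) = +0.85 V and n = 6.
Here Q = [Mn^2+(aq)]^3 / [In^3+(aq)]^2 = 52.9 (log Q = 1.724), giving E = +0.85 − (0.0592/6)·(1.724) = +0.8330 V.
ΔG = −nFE = −(6)(96485)(+0.8330) J/mol = −482 kJ/mol.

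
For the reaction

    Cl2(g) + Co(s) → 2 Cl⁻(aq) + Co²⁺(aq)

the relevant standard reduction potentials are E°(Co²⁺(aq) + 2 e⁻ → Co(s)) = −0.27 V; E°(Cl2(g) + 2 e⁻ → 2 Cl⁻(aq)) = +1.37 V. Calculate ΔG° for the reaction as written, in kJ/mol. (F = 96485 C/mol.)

In the reaction as written Cl2(g) is reduced, so the Cl₂/Cl⁻ couple is the cathode and Co²⁺/Co is the anode.
E°cell = +1.37 − (−0.27) = +1.64 V; balancing electrons gives n = 2.
ΔG° = −nFE°cell = −(2)(96485)(+1.64) J/mol = −316 kJ/mol.

−316 kJ/mol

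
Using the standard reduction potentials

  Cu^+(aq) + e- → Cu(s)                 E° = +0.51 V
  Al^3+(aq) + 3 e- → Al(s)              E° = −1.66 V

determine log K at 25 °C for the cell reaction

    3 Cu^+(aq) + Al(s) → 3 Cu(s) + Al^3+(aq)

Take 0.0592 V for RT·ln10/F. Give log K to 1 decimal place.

log K = 110.0

The Cu⁺/Cu couple is reduced (cathode); E°cell = +0.51 − (−1.66) = +2.17 V with n = 3.
At equilibrium E = 0, so log K = nE°cell / 0.0592 = (3)(+2.17) / 0.0592 = 110.0.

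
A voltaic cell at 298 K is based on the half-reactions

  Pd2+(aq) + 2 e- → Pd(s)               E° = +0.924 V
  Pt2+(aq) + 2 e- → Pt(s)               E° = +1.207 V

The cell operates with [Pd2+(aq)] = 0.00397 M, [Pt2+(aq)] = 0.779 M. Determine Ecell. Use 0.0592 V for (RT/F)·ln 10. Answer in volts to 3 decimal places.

Since E°(Pt²⁺/Pt) > E°(Pd²⁺/Pd), Pt²⁺/Pt serves as the cathode.
E°cell = +1.207 − (+0.924) = +0.283 V, with n = 2 electrons transferred.
The balanced reaction is Pt2+(aq) + Pd(s) → Pt(s) + Pd2+(aq), so Q = [Pd2+(aq)] / [Pt2+(aq)] = 0.0051 and log Q = −2.293.
Applying E = E° − (RT ln10/nF)·log Q gives +0.283 − (0.0592/2)(−2.293) = +0.351 V.

+0.351 V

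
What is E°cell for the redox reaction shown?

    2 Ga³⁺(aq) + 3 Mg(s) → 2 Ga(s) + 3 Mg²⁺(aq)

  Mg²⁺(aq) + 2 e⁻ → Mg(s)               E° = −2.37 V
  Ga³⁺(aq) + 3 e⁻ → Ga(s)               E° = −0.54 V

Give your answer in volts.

+1.83 V

In the reaction as written, Ga³⁺(aq) is reduced (cathode) and Mg²⁺(aq) is produced by oxidation at the anode.
E°cell = E°(cathode) − E°(anode) = −0.54 − (−2.37) = +1.83 V.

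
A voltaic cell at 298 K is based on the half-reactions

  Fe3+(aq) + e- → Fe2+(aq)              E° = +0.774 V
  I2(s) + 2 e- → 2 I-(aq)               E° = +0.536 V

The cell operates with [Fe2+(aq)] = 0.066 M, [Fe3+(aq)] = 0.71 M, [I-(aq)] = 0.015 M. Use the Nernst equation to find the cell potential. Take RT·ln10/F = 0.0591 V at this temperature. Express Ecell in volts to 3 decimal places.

Fe³⁺/Fe²⁺ is reduced (cathode, E° = +0.774 V) and I₂/I⁻ is oxidized (anode).
E°cell = E°cat − E°an = +0.774 − (+0.536) = +0.238 V; n = 2.
For the overall reaction 2 Fe3+(aq) + 2 I-(aq) → 2 Fe2+(aq) + I2(s), Q = [Fe2+(aq)]^2 / ([Fe3+(aq)]^2·[I-(aq)]^2) = 38.4, giving log Q = 1.584.
Applying E = E° − (RT ln10/nF)·log Q gives +0.238 − (0.0591/2)(1.584) = +0.191 V.

+0.191 V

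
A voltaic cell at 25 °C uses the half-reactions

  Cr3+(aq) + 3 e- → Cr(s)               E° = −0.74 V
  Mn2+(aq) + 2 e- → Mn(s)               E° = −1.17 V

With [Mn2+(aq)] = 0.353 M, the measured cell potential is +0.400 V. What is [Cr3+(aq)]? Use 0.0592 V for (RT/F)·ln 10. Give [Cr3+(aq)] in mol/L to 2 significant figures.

0.0063 M

The Cr³⁺/Cr couple has the larger reduction potential, so it is the cathode: E°cell = −0.74 − (−1.17) = +0.43 V and n = 6.
Rearranging E = E° − (0.0592/n)·log Q gives log Q = 6(+0.43 − (+0.400))/0.0592 = 3.041.
Balancing electrons gives 2 Cr3+(aq) + 3 Mn(s) → 2 Cr(s) + 3 Mn2+(aq); thus Q = [Mn2+(aq)]^3 / [Cr3+(aq)]^2.
Substituting the known concentrations and solving, log [Cr3+(aq)] = −2.199 and [Cr3+(aq)] = 0.0063 M.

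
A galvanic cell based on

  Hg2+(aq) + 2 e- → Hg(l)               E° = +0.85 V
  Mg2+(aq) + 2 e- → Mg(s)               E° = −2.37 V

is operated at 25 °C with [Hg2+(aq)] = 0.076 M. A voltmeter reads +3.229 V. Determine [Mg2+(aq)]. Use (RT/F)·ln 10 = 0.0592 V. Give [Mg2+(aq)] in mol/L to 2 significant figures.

0.038 M

The Hg²⁺/Hg couple has the larger reduction potential, so it is the cathode: E°cell = +0.85 − (−2.37) = +3.22 V and n = 2.
Rearranging E = E° − (0.0592/n)·log Q gives log Q = 2(+3.22 − (+3.229))/0.0592 = −0.304.
Balancing electrons gives Hg2+(aq) + Mg(s) → Hg(l) + Mg2+(aq); thus Q = [Mg2+(aq)] / [Hg2+(aq)].
Solving for the unknown gives log [Mg2+(aq)] = −1.423, so [Mg2+(aq)] ≈ 0.038 M.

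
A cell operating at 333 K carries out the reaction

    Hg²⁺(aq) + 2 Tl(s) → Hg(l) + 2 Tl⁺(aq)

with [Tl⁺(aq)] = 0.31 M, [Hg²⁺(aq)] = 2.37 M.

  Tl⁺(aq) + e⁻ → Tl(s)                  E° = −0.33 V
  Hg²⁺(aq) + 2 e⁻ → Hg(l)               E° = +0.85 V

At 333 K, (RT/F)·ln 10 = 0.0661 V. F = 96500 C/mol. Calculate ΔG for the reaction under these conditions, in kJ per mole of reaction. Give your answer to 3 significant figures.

−237 kJ/mol

E°cell = +0.85 − (−0.33) = +1.18 V; the balanced reaction transfers n = 2 electrons.
Here Q = [Tl⁺(aq)]^2 / [Hg²⁺(aq)] = 0.0405 (log Q = −1.392), giving E = +1.18 − (0.0661/2)·(−1.392) = +1.2260 V.
Finally ΔG = −nFE = −(2)(96500 C/mol)(+1.2260 V) = −237 kJ/mol.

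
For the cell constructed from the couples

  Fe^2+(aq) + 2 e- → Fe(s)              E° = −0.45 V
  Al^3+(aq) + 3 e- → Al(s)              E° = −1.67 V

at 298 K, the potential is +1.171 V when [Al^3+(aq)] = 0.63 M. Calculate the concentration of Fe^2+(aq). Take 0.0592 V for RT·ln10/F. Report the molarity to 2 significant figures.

0.016 M

With Fe²⁺/Fe at the cathode and Al³⁺/Al at the anode, E°cell = −0.45 − (−1.67) = +1.22 V (n = 6).
Rearranging E = E° − (0.0592/n)·log Q gives log Q = 6(+1.22 − (+1.171))/0.0592 = 4.966.
Balancing electrons gives 3 Fe^2+(aq) + 2 Al(s) → 3 Fe(s) + 2 Al^3+(aq); thus Q = [Al^3+(aq)]^2 / [Fe^2+(aq)]^3.
Substituting the known concentrations and solving, log [Fe^2+(aq)] = −1.789 and [Fe^2+(aq)] = 0.016 M.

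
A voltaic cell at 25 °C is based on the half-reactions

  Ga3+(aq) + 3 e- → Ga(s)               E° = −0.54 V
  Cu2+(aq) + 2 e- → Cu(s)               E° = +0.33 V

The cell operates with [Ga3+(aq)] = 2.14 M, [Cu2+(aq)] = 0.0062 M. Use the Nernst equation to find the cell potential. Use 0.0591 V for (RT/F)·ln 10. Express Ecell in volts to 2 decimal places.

+0.80 V

Cu²⁺/Cu is reduced (cathode, E° = +0.33 V) and Ga³⁺/Ga is oxidized (anode).
E°cell = E°cat − E°an = +0.33 − (−0.54) = +0.87 V; n = 6.
The balanced reaction is 3 Cu2+(aq) + 2 Ga(s) → 3 Cu(s) + 2 Ga3+(aq), so Q = [Ga3+(aq)]^2 / [Cu2+(aq)]^3 = 1.92×10^7 and log Q = 7.284.
By the Nernst equation, E = +0.87 − (0.0591/6)·(7.284) = +0.80 V.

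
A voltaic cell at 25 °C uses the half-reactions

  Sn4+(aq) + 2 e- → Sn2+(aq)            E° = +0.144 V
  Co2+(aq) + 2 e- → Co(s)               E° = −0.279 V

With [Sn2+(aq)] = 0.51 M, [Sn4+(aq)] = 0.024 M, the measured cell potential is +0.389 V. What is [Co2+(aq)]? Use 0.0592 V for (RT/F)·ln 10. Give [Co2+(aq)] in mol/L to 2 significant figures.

0.66 M

Sn⁴⁺/Sn²⁺ is the cathode (higher E°); E°cell = +0.144 − (−0.279) = +0.423 V with n = 2.
Since E = E° − (0.0592/n)·log Q, log Q = n(E° − E)/0.0592 = 1.149.
Balancing electrons gives Sn4+(aq) + Co(s) → Sn2+(aq) + Co2+(aq); thus Q = ([Sn2+(aq)]·[Co2+(aq)]) / [Sn4+(aq)].
Substituting the known concentrations and solving, log [Co2+(aq)] = −0.178 and [Co2+(aq)] = 0.66 M.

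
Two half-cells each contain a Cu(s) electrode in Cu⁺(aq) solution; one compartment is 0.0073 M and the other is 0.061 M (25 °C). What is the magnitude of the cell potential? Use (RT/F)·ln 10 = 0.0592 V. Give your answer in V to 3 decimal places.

0.055 V

For a concentration cell E°cell = 0, since both electrodes use the same couple.
The compartment with the higher Cu⁺(aq) concentration (0.061 M) acts as the cathode; ions are reduced there and produced at the dilute (0.0073 M) anode.
With n = 1, Ecell = −(0.0592/1)·log([dilute]/[conc]) = −(0.0592/1)·log(0.0073/0.061) = +0.055 V.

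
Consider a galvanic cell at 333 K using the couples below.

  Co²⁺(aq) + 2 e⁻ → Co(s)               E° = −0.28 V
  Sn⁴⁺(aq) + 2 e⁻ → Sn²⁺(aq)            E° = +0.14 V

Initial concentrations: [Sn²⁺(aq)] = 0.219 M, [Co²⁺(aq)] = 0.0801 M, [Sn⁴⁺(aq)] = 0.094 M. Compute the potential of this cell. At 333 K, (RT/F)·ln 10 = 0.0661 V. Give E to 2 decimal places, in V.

+0.44 V

Sn⁴⁺/Sn²⁺ is reduced (cathode, E° = +0.14 V) and Co²⁺/Co is oxidized (anode).
The standard potential is +0.14 − (−0.28) = +0.42 V and the balanced reaction transfers n = 2 electrons.
For the overall reaction Sn⁴⁺(aq) + Co(s) → Sn²⁺(aq) + Co²⁺(aq), Q = ([Sn²⁺(aq)]·[Co²⁺(aq)]) / [Sn⁴⁺(aq)] = 0.187, giving log Q = −0.729.
By the Nernst equation, E = +0.42 − (0.0661/2)·(−0.729) = +0.44 V.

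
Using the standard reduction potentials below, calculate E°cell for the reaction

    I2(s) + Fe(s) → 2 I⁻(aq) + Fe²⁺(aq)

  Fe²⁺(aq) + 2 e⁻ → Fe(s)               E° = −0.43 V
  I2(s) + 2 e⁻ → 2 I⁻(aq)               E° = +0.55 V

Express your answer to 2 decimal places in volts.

+0.98 V

In the reaction as written, I2(s) is reduced (cathode) and Fe²⁺(aq) is produced by oxidation at the anode.
E°cell = E°(cathode) − E°(anode) = +0.55 − (−0.43) = +0.98 V.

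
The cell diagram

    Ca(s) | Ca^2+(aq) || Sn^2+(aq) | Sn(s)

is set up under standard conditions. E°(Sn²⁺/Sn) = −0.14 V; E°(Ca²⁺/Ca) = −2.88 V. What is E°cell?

By convention the left-hand electrode in cell notation is the anode (oxidation) and the right-hand electrode is the cathode (reduction).
E°cell = E°(right) − E°(left) = −0.14 − (−2.88) = +2.74 V.

+2.74 V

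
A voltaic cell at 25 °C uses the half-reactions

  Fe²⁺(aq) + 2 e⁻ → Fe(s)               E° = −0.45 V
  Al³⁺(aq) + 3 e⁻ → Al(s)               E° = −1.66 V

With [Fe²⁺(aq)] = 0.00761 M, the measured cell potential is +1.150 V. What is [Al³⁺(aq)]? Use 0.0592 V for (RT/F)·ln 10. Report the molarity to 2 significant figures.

With Fe²⁺/Fe at the cathode and Al³⁺/Al at the anode, E°cell = −0.45 − (−1.66) = +1.21 V (n = 6).
From the Nernst equation, log Q = n(E° − E)/0.0592 = 6·(+1.21 − (+1.150))/0.0592 = 6.081.
Balancing electrons gives 3 Fe²⁺(aq) + 2 Al(s) → 3 Fe(s) + 2 Al³⁺(aq); thus Q = [Al³⁺(aq)]^2 / [Fe²⁺(aq)]^3.
Substituting the known concentrations and solving, log [Al³⁺(aq)] = −0.137 and [Al³⁺(aq)] = 0.73 M.

0.73 M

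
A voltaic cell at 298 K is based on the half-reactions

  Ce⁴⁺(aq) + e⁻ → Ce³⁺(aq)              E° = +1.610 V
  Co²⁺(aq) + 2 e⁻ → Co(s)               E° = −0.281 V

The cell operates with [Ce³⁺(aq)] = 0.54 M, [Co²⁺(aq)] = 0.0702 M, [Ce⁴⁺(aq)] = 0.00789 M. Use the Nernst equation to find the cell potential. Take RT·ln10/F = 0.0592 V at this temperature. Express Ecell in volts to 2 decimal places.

+1.82 V

The Ce⁴⁺/Ce³⁺ couple has the more positive E°, so it is the cathode; Co²⁺/Co is the anode.
E°cell = +1.610 − (−0.281) = +1.891 V, with n = 2 electrons transferred.
Balancing gives 2 Ce⁴⁺(aq) + Co(s) → 2 Ce³⁺(aq) + Co²⁺(aq); hence Q = ([Ce³⁺(aq)]^2·[Co²⁺(aq)]) / [Ce⁴⁺(aq)]^2 = 329 (log Q = 2.517).
Applying E = E° − (RT ln10/nF)·log Q gives +1.891 − (0.0592/2)(2.517) = +1.82 V.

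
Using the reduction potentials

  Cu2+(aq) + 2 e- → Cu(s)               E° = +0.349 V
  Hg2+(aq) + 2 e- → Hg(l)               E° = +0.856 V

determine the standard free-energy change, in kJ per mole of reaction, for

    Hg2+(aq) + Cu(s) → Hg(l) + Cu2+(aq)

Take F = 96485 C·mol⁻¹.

−97.8 kJ/mol

In the reaction as written Hg2+(aq) is reduced, so the Hg²⁺/Hg couple is the cathode and Cu²⁺/Cu is the anode.
E°cell = +0.856 − (+0.349) = +0.507 V; balancing electrons gives n = 2.
ΔG° = −nFE°cell = −(2)(96485)(+0.507) J/mol = −97.8 kJ/mol.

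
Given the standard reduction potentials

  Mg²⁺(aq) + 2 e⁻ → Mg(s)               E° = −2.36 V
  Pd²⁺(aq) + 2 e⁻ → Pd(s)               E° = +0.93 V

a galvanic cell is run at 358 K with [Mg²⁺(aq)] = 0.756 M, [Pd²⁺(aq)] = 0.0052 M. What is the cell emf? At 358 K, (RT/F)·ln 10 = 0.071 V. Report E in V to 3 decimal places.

Pd²⁺/Pd is reduced (cathode, E° = +0.93 V) and Mg²⁺/Mg is oxidized (anode).
E°cell = E°cat − E°an = +0.93 − (−2.36) = +3.29 V; n = 2.
Balancing gives Pd²⁺(aq) + Mg(s) → Pd(s) + Mg²⁺(aq); hence Q = [Mg²⁺(aq)] / [Pd²⁺(aq)] = 145 (log Q = 2.163).
By the Nernst equation, E = +3.29 − (0.071/2)·(2.163) = +3.213 V.

+3.213 V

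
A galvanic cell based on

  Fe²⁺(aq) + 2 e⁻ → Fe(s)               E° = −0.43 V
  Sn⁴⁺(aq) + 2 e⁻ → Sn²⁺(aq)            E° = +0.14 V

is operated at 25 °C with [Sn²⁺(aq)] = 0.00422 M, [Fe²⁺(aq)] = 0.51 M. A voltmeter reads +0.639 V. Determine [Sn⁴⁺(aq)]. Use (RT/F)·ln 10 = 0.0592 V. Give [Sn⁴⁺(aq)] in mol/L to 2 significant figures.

0.46 M

Sn⁴⁺/Sn²⁺ is the cathode (higher E°); E°cell = +0.14 − (−0.43) = +0.57 V with n = 2.
Rearranging E = E° − (0.0592/n)·log Q gives log Q = 2(+0.57 − (+0.639))/0.0592 = −2.331.
Balancing electrons gives Sn⁴⁺(aq) + Fe(s) → Sn²⁺(aq) + Fe²⁺(aq); thus Q = ([Sn²⁺(aq)]·[Fe²⁺(aq)]) / [Sn⁴⁺(aq)].
Isolating [Sn⁴⁺(aq)] in Q = 10^{−2.331} yields log [Sn⁴⁺(aq)] = −0.336, i.e. 0.46 M.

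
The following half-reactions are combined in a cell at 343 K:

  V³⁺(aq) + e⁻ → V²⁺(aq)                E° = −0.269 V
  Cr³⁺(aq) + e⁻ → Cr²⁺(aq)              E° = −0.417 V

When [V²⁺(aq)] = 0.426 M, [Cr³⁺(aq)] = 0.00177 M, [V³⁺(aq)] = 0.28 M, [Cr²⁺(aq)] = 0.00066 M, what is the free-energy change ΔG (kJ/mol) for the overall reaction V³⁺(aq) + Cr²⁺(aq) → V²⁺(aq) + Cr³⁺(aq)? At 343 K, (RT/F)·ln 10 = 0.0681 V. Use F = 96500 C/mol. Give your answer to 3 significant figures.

The standard cell potential is −0.269 − (−0.417) = +0.148 V, with n = 1 electron in the balanced equation.
Q = ([V²⁺(aq)]·[Cr³⁺(aq)]) / ([V³⁺(aq)]·[Cr²⁺(aq)]) = 4.08, so log Q = 0.611 and E = +0.148 − (0.0681/1)(0.611) = +0.1064 V.
Then ΔG = −nFE = −1 × 96500 × +0.1064 J/mol = −10.3 kJ/mol.

−10.3 kJ/mol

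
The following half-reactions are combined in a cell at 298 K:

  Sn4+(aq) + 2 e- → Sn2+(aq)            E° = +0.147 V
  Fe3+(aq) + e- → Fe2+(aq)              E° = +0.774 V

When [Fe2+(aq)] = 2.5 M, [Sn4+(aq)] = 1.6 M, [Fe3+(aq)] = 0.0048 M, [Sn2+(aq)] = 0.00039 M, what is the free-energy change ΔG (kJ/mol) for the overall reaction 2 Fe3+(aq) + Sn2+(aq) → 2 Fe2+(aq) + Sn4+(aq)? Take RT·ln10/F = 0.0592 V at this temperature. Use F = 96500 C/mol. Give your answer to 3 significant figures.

−69.3 kJ/mol

The standard cell potential is +0.774 − (+0.147) = +0.627 V, with n = 2 electrons in the balanced equation.
Q = ([Fe2+(aq)]^2·[Sn4+(aq)]) / ([Fe3+(aq)]^2·[Sn2+(aq)]) = 1.11×10^9, so log Q = 9.046 and E = +0.627 − (0.0592/2)(9.046) = +0.3592 V.
Finally ΔG = −nFE = −(2)(96500 C/mol)(+0.3592 V) = −69.3 kJ/mol.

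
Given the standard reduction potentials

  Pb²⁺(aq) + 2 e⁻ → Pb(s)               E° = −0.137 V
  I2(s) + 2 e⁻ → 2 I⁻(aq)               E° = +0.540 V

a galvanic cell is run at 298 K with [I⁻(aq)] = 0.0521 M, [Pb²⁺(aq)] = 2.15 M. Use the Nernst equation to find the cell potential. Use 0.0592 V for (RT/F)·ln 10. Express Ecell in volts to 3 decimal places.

Since E°(I₂/I⁻) > E°(Pb²⁺/Pb), I₂/I⁻ serves as the cathode.
E°cell = +0.540 − (−0.137) = +0.677 V, with n = 2 electrons transferred.
Balancing gives I2(s) + Pb(s) → 2 I⁻(aq) + Pb²⁺(aq); hence Q = [I⁻(aq)]^2·[Pb²⁺(aq)] = 0.00584 (log Q = −2.234).
Applying E = E° − (RT ln10/nF)·log Q gives +0.677 − (0.0592/2)(−2.234) = +0.743 V.

+0.743 V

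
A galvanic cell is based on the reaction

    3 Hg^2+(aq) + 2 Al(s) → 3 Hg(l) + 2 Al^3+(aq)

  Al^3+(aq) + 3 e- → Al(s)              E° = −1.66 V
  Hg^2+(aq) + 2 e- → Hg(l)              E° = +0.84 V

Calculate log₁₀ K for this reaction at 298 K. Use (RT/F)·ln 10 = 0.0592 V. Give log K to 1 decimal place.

The Hg²⁺/Hg couple is reduced (cathode); E°cell = +0.84 − (−1.66) = +2.50 V with n = 6.
At equilibrium E = 0, so log K = nE°cell / 0.0592 = (6)(+2.50) / 0.0592 = 253.4.

log K = 253.4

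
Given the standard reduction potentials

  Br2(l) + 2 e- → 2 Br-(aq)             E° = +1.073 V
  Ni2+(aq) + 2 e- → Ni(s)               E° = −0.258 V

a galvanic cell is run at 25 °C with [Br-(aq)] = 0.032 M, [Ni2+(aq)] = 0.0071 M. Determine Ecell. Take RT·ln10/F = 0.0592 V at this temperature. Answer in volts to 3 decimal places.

The Br₂/Br⁻ couple has the more positive E°, so it is the cathode; Ni²⁺/Ni is the anode.
The standard potential is +1.073 − (−0.258) = +1.331 V and the balanced reaction transfers n = 2 electrons.
Balancing gives Br2(l) + Ni(s) → 2 Br-(aq) + Ni2+(aq); hence Q = [Br-(aq)]^2·[Ni2+(aq)] = 7.27×10^−6 (log Q = −5.138).
Applying E = E° − (RT ln10/nF)·log Q gives +1.331 − (0.0592/2)(−5.138) = +1.483 V.

+1.483 V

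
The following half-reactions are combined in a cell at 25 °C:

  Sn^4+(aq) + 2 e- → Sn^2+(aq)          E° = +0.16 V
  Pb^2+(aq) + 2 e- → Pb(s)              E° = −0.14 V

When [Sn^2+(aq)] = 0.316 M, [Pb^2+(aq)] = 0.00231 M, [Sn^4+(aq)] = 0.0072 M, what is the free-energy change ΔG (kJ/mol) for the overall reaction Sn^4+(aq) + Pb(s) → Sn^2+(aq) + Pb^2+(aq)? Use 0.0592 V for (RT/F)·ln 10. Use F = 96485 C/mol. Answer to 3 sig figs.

E°cell = +0.16 − (−0.14) = +0.30 V; the balanced reaction transfers n = 2 electrons.
Here Q = ([Sn^2+(aq)]·[Pb^2+(aq)]) / [Sn^4+(aq)] = 0.101 (log Q = −0.994), giving E = +0.30 − (0.0592/2)·(−0.994) = +0.3294 V.
ΔG = −nFE = −(2)(96485)(+0.3294) J/mol = −63.6 kJ/mol.

−63.6 kJ/mol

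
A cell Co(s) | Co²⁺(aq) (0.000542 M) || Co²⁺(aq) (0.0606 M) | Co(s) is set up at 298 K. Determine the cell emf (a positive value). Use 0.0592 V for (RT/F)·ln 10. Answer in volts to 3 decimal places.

0.061 V

For a concentration cell E°cell = 0, since both electrodes use the same couple.
The compartment with the higher Co²⁺(aq) concentration (0.0606 M) acts as the cathode; ions are reduced there and produced at the dilute (0.000542 M) anode.
With n = 2, Ecell = −(0.0592/2)·log([dilute]/[conc]) = −(0.0592/2)·log(0.000542/0.0606) = +0.061 V.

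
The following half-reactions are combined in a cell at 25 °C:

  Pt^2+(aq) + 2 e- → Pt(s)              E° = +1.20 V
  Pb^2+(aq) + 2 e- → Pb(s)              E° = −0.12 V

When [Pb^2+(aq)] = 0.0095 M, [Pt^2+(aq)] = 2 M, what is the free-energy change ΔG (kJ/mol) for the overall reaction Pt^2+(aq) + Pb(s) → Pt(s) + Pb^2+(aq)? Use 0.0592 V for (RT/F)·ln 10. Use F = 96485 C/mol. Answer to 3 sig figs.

−268 kJ/mol

The standard cell potential is +1.20 − (−0.12) = +1.32 V, with n = 2 electrons in the balanced equation.
Q = [Pb^2+(aq)] / [Pt^2+(aq)] = 0.00475, so log Q = −2.323 and E = +1.32 − (0.0592/2)(−2.323) = +1.3888 V.
Then ΔG = −nFE = −2 × 96485 × +1.3888 J/mol = −268 kJ/mol.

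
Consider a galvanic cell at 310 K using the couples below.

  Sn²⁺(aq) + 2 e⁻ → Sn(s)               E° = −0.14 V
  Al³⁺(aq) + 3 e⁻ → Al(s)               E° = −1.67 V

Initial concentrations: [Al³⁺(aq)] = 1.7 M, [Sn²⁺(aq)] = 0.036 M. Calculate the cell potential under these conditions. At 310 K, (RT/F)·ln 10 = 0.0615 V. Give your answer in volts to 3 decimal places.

The Sn²⁺/Sn couple has the more positive E°, so it is the cathode; Al³⁺/Al is the anode.
E°cell = E°cat − E°an = −0.14 − (−1.67) = +1.53 V; n = 6.
For the overall reaction 3 Sn²⁺(aq) + 2 Al(s) → 3 Sn(s) + 2 Al³⁺(aq), Q = [Al³⁺(aq)]^2 / [Sn²⁺(aq)]^3 = 6.19×10^4, giving log Q = 4.792.
E = E° − (0.0615/n)·log Q = +1.53 − (0.0615/6)(4.792) = +1.481 V.

+1.481 V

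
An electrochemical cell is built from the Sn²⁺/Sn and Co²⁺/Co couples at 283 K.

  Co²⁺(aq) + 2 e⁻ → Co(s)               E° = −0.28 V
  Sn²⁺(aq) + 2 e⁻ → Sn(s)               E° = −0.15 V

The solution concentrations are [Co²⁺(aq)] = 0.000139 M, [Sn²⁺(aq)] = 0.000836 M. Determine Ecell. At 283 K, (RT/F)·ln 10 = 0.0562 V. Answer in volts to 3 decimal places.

+0.152 V

The Sn²⁺/Sn couple has the more positive E°, so it is the cathode; Co²⁺/Co is the anode.
The standard potential is −0.15 − (−0.28) = +0.13 V and the balanced reaction transfers n = 2 electrons.
Balancing gives Sn²⁺(aq) + Co(s) → Sn(s) + Co²⁺(aq); hence Q = [Co²⁺(aq)] / [Sn²⁺(aq)] = 0.166 (log Q = −0.779).
E = E° − (0.0562/n)·log Q = +0.13 − (0.0562/2)(−0.779) = +0.152 V.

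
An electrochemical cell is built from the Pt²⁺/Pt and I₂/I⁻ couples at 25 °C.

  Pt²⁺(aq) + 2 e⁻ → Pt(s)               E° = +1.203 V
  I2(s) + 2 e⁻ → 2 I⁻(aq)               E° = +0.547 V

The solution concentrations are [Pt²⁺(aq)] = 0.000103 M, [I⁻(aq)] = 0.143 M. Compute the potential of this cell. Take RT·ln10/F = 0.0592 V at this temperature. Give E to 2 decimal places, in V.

+0.49 V

Pt²⁺/Pt is reduced (cathode, E° = +1.203 V) and I₂/I⁻ is oxidized (anode).
E°cell = +1.203 − (+0.547) = +0.656 V, with n = 2 electrons transferred.
Balancing gives Pt²⁺(aq) + 2 I⁻(aq) → Pt(s) + I2(s); hence Q = 1 / ([Pt²⁺(aq)]·[I⁻(aq)]^2) = 4.75×10^5 (log Q = 5.676).
E = E° − (0.0592/n)·log Q = +0.656 − (0.0592/2)(5.676) = +0.49 V.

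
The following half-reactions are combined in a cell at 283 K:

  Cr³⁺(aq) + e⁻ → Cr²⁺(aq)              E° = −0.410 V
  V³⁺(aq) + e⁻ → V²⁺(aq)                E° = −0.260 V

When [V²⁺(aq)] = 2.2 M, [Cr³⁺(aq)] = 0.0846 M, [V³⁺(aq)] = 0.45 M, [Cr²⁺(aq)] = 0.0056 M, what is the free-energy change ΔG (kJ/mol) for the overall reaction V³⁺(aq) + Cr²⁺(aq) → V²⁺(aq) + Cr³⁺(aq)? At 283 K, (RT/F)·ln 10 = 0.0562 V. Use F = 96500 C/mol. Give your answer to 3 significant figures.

E°cell = −0.260 − (−0.410) = +0.150 V; the balanced reaction transfers n = 1 electron.
The reaction quotient is ([V²⁺(aq)]·[Cr³⁺(aq)]) / ([V³⁺(aq)]·[Cr²⁺(aq)]) = 73.9; by Nernst, E = +0.150 − (0.0562/1)(1.868) = +0.0450 V.
Then ΔG = −nFE = −1 × 96500 × +0.0450 J/mol = −4.34 kJ/mol.

−4.34 kJ/mol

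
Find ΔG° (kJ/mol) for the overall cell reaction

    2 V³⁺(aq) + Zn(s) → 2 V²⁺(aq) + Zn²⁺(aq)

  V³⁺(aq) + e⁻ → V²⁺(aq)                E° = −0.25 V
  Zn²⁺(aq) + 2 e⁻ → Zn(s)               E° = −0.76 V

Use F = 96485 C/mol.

−98.4 kJ/mol

In the reaction as written V³⁺(aq) is reduced, so the V³⁺/V²⁺ couple is the cathode and Zn²⁺/Zn is the anode.
E°cell = −0.25 − (−0.76) = +0.51 V; balancing electrons gives n = 2.
ΔG° = −nFE°cell = −(2)(96485)(+0.51) J/mol = −98.4 kJ/mol.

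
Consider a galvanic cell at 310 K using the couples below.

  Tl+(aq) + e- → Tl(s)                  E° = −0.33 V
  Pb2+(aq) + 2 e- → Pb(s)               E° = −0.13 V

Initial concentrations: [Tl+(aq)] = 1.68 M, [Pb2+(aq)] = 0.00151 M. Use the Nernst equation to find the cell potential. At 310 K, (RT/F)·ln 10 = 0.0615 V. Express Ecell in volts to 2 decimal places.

Pb²⁺/Pb is reduced (cathode, E° = −0.13 V) and Tl⁺/Tl is oxidized (anode).
The standard potential is −0.13 − (−0.33) = +0.20 V and the balanced reaction transfers n = 2 electrons.
For the overall reaction Pb2+(aq) + 2 Tl(s) → Pb(s) + 2 Tl+(aq), Q = [Tl+(aq)]^2 / [Pb2+(aq)] = 1.87×10^3, giving log Q = 3.272.
By the Nernst equation, E = +0.20 − (0.0615/2)·(3.272) = +0.10 V.

+0.10 V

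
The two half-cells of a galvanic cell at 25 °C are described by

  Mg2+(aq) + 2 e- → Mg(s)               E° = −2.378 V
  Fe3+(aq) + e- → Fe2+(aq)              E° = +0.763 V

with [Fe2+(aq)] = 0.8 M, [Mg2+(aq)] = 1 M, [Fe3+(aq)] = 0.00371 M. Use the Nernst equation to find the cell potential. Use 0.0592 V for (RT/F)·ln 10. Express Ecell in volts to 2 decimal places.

The Fe³⁺/Fe²⁺ couple has the more positive E°, so it is the cathode; Mg²⁺/Mg is the anode.
E°cell = +0.763 − (−2.378) = +3.141 V, with n = 2 electrons transferred.
Balancing gives 2 Fe3+(aq) + Mg(s) → 2 Fe2+(aq) + Mg2+(aq); hence Q = ([Fe2+(aq)]^2·[Mg2+(aq)]) / [Fe3+(aq)]^2 = 4.65×10^4 (log Q = 4.667).
E = E° − (0.0592/n)·log Q = +3.141 − (0.0592/2)(4.667) = +3.00 V.

+3.00 V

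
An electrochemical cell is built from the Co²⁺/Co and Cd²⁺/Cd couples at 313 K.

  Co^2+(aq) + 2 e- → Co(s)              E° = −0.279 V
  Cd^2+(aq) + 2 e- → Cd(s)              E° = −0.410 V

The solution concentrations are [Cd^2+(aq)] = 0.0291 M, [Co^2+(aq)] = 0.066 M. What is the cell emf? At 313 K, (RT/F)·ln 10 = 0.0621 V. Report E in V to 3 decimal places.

Since E°(Co²⁺/Co) > E°(Cd²⁺/Cd), Co²⁺/Co serves as the cathode.
The standard potential is −0.279 − (−0.410) = +0.131 V and the balanced reaction transfers n = 2 electrons.
The balanced reaction is Co^2+(aq) + Cd(s) → Co(s) + Cd^2+(aq), so Q = [Cd^2+(aq)] / [Co^2+(aq)] = 0.441 and log Q = −0.356.
E = E° − (0.0621/n)·log Q = +0.131 − (0.0621/2)(−0.356) = +0.142 V.

+0.142 V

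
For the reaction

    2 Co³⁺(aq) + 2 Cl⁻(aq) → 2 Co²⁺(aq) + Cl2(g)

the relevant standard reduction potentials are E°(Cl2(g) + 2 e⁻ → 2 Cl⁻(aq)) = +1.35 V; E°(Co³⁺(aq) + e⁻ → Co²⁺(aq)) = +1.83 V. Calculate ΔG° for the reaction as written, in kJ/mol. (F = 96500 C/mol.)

−92.6 kJ/mol

In the reaction as written Co³⁺(aq) is reduced, so the Co³⁺/Co²⁺ couple is the cathode and Cl₂/Cl⁻ is the anode.
E°cell = +1.83 − (+1.35) = +0.48 V; balancing electrons gives n = 2.
ΔG° = −nFE°cell = −(2)(96500)(+0.48) J/mol = −92.6 kJ/mol.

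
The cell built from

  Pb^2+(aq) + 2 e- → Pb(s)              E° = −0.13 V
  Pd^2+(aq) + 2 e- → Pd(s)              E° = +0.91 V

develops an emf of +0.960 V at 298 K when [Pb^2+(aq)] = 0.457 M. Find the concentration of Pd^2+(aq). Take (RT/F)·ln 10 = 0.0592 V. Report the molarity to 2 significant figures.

0.00091 M

Pd²⁺/Pd is the cathode (higher E°); E°cell = +0.91 − (−0.13) = +1.04 V with n = 2.
Rearranging E = E° − (0.0592/n)·log Q gives log Q = 2(+1.04 − (+0.960))/0.0592 = 2.703.
Balancing electrons gives Pd^2+(aq) + Pb(s) → Pd(s) + Pb^2+(aq); thus Q = [Pb^2+(aq)] / [Pd^2+(aq)].
Isolating [Pd^2+(aq)] in Q = 10^{2.703} yields log [Pd^2+(aq)] = −3.043, i.e. 0.00091 M.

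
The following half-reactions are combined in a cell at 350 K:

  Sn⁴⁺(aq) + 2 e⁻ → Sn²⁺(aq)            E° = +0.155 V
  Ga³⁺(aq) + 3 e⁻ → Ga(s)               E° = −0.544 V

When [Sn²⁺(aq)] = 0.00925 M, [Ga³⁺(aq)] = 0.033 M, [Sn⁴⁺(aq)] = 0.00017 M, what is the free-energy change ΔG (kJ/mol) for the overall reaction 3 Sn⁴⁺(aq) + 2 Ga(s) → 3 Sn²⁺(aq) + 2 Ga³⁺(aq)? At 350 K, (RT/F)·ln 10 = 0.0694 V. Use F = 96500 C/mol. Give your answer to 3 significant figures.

−390 kJ/mol

The standard cell potential is +0.155 − (−0.544) = +0.699 V, with n = 6 electrons in the balanced equation.
Q = ([Sn²⁺(aq)]^3·[Ga³⁺(aq)]^2) / [Sn⁴⁺(aq)]^3 = 175, so log Q = 2.244 and E = +0.699 − (0.0694/6)(2.244) = +0.6730 V.
Then ΔG = −nFE = −6 × 96500 × +0.6730 J/mol = −390 kJ/mol.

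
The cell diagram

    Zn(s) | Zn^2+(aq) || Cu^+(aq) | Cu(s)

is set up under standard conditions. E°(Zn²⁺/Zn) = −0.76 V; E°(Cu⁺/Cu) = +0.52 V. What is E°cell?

By convention the left-hand electrode in cell notation is the anode (oxidation) and the right-hand electrode is the cathode (reduction).
E°cell = E°(right) − E°(left) = +0.52 − (−0.76) = +1.28 V.

+1.28 V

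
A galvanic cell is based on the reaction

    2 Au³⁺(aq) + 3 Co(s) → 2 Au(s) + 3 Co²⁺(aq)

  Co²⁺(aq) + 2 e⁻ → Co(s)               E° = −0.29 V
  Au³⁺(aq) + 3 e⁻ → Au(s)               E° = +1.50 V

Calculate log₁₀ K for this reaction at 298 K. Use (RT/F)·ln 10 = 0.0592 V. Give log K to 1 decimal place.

The Au³⁺/Au couple is reduced (cathode); E°cell = +1.50 − (−0.29) = +1.79 V with n = 6.
At equilibrium E = 0, so log K = nE°cell / 0.0592 = (6)(+1.79) / 0.0592 = 181.4.

log K = 181.4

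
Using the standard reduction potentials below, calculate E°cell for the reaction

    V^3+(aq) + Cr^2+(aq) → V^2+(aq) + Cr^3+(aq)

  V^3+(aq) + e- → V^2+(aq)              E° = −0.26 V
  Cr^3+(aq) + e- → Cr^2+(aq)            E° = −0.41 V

+0.15 V

In the reaction as written, V^3+(aq) is reduced (cathode) and Cr^3+(aq) is produced by oxidation at the anode.
E°cell = E°(cathode) − E°(anode) = −0.26 − (−0.41) = +0.15 V.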